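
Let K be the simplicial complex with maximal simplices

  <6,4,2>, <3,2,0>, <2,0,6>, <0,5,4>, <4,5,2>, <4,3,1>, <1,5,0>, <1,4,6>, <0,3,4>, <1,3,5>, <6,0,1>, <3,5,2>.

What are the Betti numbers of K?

b_0 = 1, b_1 = 0, b_2 = 0.

Take the total order 0 < 1 < 2 < 3 < 4 < 5 < 6 on the vertex set. Then K (dimension 2) consists of the simplices:

  0-simplices (7): [0], [1], [2], [3], [4], [5], [6]
  1-simplices (18): [0,1], [0,2], [0,3], [0,4], [0,5], [0,6], [1,3], [1,4], [1,5], [1,6], [2,3], [2,4], [2,5], [2,6], [3,4], [3,5], [4,5], [4,6]
  2-simplices (12): [0,1,5], [0,1,6], [0,2,3], [0,2,6], [0,3,4], [0,4,5], [1,3,4], [1,3,5], [1,4,6], [2,3,5], [2,4,5], [2,4,6]

so the chain groups are C_0 ≅ Z^7, C_1 ≅ Z^18, C_2 ≅ Z^12.

∂_1: C_1 → C_0 maps an edge to its endpoints' difference, ∂[p,q] = q − p. For instance
  ∂[1,4] = [4] − [1].
As a 7×18 matrix over Z this has rank 6, with invariant factors (1,1,1,1,1,1).

∂_2: C_2 → C_1 sends each 2-simplex [p,q,r] to [q,r] − [p,r] + [p,q]. For instance
  ∂[1,4,6] = [4,6] − [1,6] + [1,4],
  ∂[2,4,5] = [4,5] − [2,5] + [2,4].
As a 18×12 matrix over Z this has rank 12, with invariant factors (1,1,1,1,1,1,1,1,1,1,1,2).

From H_k ≅ ker(∂_k) / im(∂_{k+1}) we obtain:

  H_0: rank C_0 − rank ∂_1 = 7 − 6 = 1, and the invariant factors of ∂_1 are all 1, so H_0 ≅ Z.
  H_1: rank ker ∂_1 − rank ∂_2 = (18 − 6) − 12 = 0, and ∂_2 has invariant factor 2 > 1, so H_1 ≅ Z/2Z.
  H_2: rank ker ∂_2 − rank ∂_3 = (12 − 12) − 0 = 0, and there is no ∂_3, so H_2 ≅ 0.

As a check, the Euler characteristic is 7 − 18 + 12 = 1, which agrees with 1 − 0 + 0 = 1.
(K is a triangulation of the real projective plane RP^2.)

Hence the Betti numbers are b_0 = 1, b_1 = 0, b_2 = 0.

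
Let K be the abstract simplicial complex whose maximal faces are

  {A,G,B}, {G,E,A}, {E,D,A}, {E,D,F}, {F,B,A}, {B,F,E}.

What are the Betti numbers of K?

Order the vertices as A < B < D < E < F < G. Listing each simplex with vertices in this order, K has dimension 2 with simplices:

  0-simplices (6): A, B, D, E, F, G
  1-simplices (12): AB, AD, AE, AF, AG, BE, BF, BG, DE, DF, EF, EG
  2-simplices (6): ABF, ABG, ADE, AEG, BEF, DEF

so the chain groups are C_0 ≅ Z^6, C_1 ≅ Z^12, C_2 ≅ Z^6.

The boundary map ∂_1: C_1 → C_0 is given by ∂[p,q] = [q] − [p]. For instance
  ∂BG = G − B.
The 6×12 boundary matrix has rank 5 and Smith normal form diag(1,1,1,1,1).

The boundary map ∂_2: C_2 → C_1 maps a triangle to the signed sum of its edges. For instance
  ∂ADE = DE − AE + AD,
  ∂ABG = BG − AG + AB.
The resulting 12×6 matrix has rank 6, and its Smith normal form has invariant factors (1,1,1,1,1,1).

Reading off H_k = ker ∂_k / im ∂_{k+1}:

  H_0: rank C_0 − rank ∂_1 = 6 − 5 = 1, and the invariant factors of ∂_1 are all 1, so H_0 ≅ Z.
  H_1: rank ker ∂_1 − rank ∂_2 = (12 − 5) − 6 = 1, and the invariant factors of ∂_2 are all 1, so H_1 ≅ Z.
  H_2: rank ker ∂_2 − rank ∂_3 = (6 − 6) − 0 = 0, and there is no ∂_3, so H_2 ≅ 0.

As a check, the Euler characteristic is 6 − 12 + 6 = 0, which agrees with 1 − 1 + 0 = 0.

Hence the Betti numbers are b_0 = 1, b_1 = 1, b_2 = 0.

b_0 = 1, b_1 = 1, b_2 = 0.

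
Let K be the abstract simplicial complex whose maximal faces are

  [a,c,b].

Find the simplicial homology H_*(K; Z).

Take the total order a < b < c on the vertex set. Then K (dimension 2) consists of the simplices:

  0-simplices (3): a, b, c
  1-simplices (3): ab, ac, bc
  2-simplices (1): abc

giving chain groups C_0 ≅ Z^3, C_1 ≅ Z^3, C_2 ≅ Z^1.

Boundary ∂_1: C_1 → C_0 sends each edge [p,q] (with p < q) to q − p.
As a 3×3 matrix over Z this has rank 2, with invariant factors (1,1).

∂_2: C_2 → C_1 maps a triangle to the signed sum of its edges. For instance
  ∂abc = bc − ac + ab.
The 3×1 boundary matrix has rank 1 and Smith normal form diag(1).

Computing H_k = (kernel of ∂_k) / (image of ∂_{k+1}):

  H_0: rank C_0 − rank ∂_1 = 3 − 2 = 1, and the invariant factors of ∂_1 are all 1, so H_0 ≅ Z.
  H_1: rank ker ∂_1 − rank ∂_2 = (3 − 2) − 1 = 0, and the invariant factors of ∂_2 are all 1, so H_1 ≅ 0.
  H_2: rank ker ∂_2 − rank ∂_3 = (1 − 1) − 0 = 0, and there is no ∂_3, so H_2 ≅ 0.

As a check, the Euler characteristic is 3 − 3 + 1 = 1, which agrees with 1 − 0 + 0 = 1.
(K is a triangulation of the 2-simplex.)

H_0 = Z,  H_1 = 0,  H_2 = 0.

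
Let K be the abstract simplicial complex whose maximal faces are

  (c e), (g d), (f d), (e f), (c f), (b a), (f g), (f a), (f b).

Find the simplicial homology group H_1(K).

H_1 ≅ Z^3.

Take the total order a < b < c < d < e < f < g on the vertex set. Then K (dimension 1) consists of the simplices:

  0-simplices (7): a, b, c, d, e, f, g
  1-simplices (9): ab, af, bf, ce, cf, df, dg, ef, fg

so the chain groups are C_0 ≅ Z^7, C_1 ≅ Z^9.

The boundary map ∂_1: C_1 → C_0 is given by ∂[p,q] = [q] − [p]. For instance
  ∂df = f − d.
As a 7×9 matrix over Z this has rank 6, with invariant factors (1,1,1,1,1,1).

Computing H_k = (kernel of ∂_k) / (image of ∂_{k+1}):

  H_1: rank ker ∂_1 − rank ∂_2 = (9 − 6) − 0 = 3, and there is no ∂_2, so H_1 = Z^3.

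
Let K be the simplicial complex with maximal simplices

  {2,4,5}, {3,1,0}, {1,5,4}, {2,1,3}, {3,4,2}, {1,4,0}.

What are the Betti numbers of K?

b_0 = 1, b_1 = 1, b_2 = 0.

We work with the vertex ordering 0 < 1 < 2 < 3 < 4 < 5. The simplices of K, each written with vertices in increasing order, are:

  0-simplices (6): [0], [1], [2], [3], [4], [5]
  1-simplices (12): [0,1], [0,3], [0,4], [1,2], [1,3], [1,4], [1,5], [2,3], [2,4], [2,5], [3,4], [4,5]
  2-simplices (6): [0,1,3], [0,1,4], [1,2,3], [1,4,5], [2,3,4], [2,4,5]

giving chain groups C_0 ≅ Z^6, C_1 ≅ Z^12, C_2 ≅ Z^6.

Boundary ∂_1: C_1 → C_0 maps an edge to its endpoints' difference, ∂[p,q] = q − p.
As a 6×12 matrix over Z this has rank 5, with invariant factors (1,1,1,1,1).

The boundary map ∂_2: C_2 → C_1 sends each 2-simplex [p,q,r] to [q,r] − [p,r] + [p,q]. For instance
  ∂[1,4,5] = [4,5] − [1,5] + [1,4],
  ∂[0,1,4] = [1,4] − [0,4] + [0,1].
The resulting 12×6 matrix has rank 6, and its Smith normal form has invariant factors (1,1,1,1,1,1).

Computing H_k = (kernel of ∂_k) / (image of ∂_{k+1}):

  H_0: rank C_0 − rank ∂_1 = 6 − 5 = 1, and the invariant factors of ∂_1 are all 1, so H_0 = Z.
  H_1: rank ker ∂_1 − rank ∂_2 = (12 − 5) − 6 = 1, and the invariant factors of ∂_2 are all 1, so H_1 = Z.
  H_2: rank ker ∂_2 − rank ∂_3 = (6 − 6) − 0 = 0, and there is no ∂_3, so H_2 = 0.

(K is a triangulation of the cylinder S^1 x I.)

Hence the Betti numbers are b_0 = 1, b_1 = 1, b_2 = 0.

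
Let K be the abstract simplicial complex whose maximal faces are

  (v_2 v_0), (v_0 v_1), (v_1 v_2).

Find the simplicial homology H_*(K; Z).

Take the total order v_0 < v_1 < v_2 on the vertex set. Then K (dimension 1) consists of the simplices:

  0-simplices (3): [v_0], [v_1], [v_2]
  1-simplices (3): [v_0,v_1], [v_0,v_2], [v_1,v_2]

so the chain groups are C_0 ≅ Z^3, C_1 ≅ Z^3.

The boundary map ∂_1: C_1 → C_0 is given by ∂[p,q] = [q] − [p].
As a 3×3 matrix over Z this has rank 2, with invariant factors (1,1).

Now H_k = ker ∂_k / im ∂_{k+1}, so:

  H_0: rank C_0 − rank ∂_1 = 3 − 2 = 1, and the invariant factors of ∂_1 are all 1, so H_0 = Z.
  H_1: rank ker ∂_1 − rank ∂_2 = (3 − 2) − 0 = 1, and there is no ∂_2, so H_1 = Z.

(K is a triangulation of the circle S^1.)

H_0 = Z,  H_1 = Z.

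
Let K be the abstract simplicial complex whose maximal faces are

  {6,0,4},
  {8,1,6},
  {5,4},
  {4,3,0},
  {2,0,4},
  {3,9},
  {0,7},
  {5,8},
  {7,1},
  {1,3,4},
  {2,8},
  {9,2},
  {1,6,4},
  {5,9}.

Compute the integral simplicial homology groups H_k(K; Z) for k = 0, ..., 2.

H_0 = Z,  H_1 = Z^5,  H_2 = 0.

Fix the vertex order 0 < 1 < 2 < 3 < 4 < 5 < 6 < 7 < 8 < 9 and write every simplex with vertices in increasing order. Then dim K = 2 and the simplices of K are:

  0-simplices (10): [0], [1], [2], [3], [4], [5], [6], [7], [8], [9]
  1-simplices (20): [0,2], [0,3], [0,4], [0,6], [0,7], [1,3], [1,4], [1,6], [1,7], [1,8], [2,4], [2,8], [2,9], [3,4], [3,9], [4,5], [4,6], [5,8], [5,9], [6,8]
  2-simplices (6): [0,2,4], [0,3,4], [0,4,6], [1,3,4], [1,4,6], [1,6,8]

Hence C_0 ≅ Z^10, C_1 ≅ Z^20, C_2 ≅ Z^6.

Boundary ∂_1: C_1 → C_0 maps an edge to its endpoints' difference, ∂[p,q] = q − p.
The 10×20 boundary matrix has rank 9 and Smith normal form diag(1,1,1,1,1,1,1,1,1).

Boundary ∂_2: C_2 → C_1 sends each 2-simplex [p,q,r] to [q,r] − [p,r] + [p,q]. For instance
  ∂[0,4,6] = [4,6] − [0,6] + [0,4],
  ∂[1,4,6] = [4,6] − [1,6] + [1,4].
This gives a 20×6 integer matrix of rank 6; reducing to Smith normal form yields diagonal entries (1,1,1,1,1,1).

Reading off H_k = ker ∂_k / im ∂_{k+1}:

  H_0: rank C_0 − rank ∂_1 = 10 − 9 = 1, and the invariant factors of ∂_1 are all 1, so H_0 ≅ Z.
  H_1: rank ker ∂_1 − rank ∂_2 = (20 − 9) − 6 = 5, and the invariant factors of ∂_2 are all 1, so H_1 ≅ Z^5.
  H_2: rank ker ∂_2 − rank ∂_3 = (6 − 6) − 0 = 0, and there is no ∂_3, so H_2 ≅ 0.

As a check, the Euler characteristic is 10 − 20 + 6 = -4, which agrees with 1 − 5 + 0 = -4.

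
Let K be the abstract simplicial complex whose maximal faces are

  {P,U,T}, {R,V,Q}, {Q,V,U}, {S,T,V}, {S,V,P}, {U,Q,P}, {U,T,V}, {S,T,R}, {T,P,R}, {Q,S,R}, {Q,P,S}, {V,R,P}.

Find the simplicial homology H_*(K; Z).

H_0 ≅ Z,  H_1 ≅ Z/2,  H_2 = 0.

Order the vertices as P < Q < R < S < T < U < V. Listing each simplex with vertices in this order, K has dimension 2 with simplices:

  0-simplices (7): P, Q, R, S, T, U, V
  1-simplices (18): PQ, PR, PS, PT, PU, PV, QR, QS, QU, QV, RS, RT, RV, ST, SV, TU, TV, UV
  2-simplices (12): PQS, PQU, PRT, PRV, PSV, PTU, QRS, QRV, QUV, RST, STV, TUV

Hence C_0 ≅ Z^7, C_1 ≅ Z^18, C_2 ≅ Z^12.

Boundary ∂_1: C_1 → C_0 maps an edge to its endpoints' difference, ∂[p,q] = q − p.
The resulting 7×18 matrix has rank 6, and its Smith normal form has invariant factors (1,1,1,1,1,1).

∂_2: C_2 → C_1 sends each 2-simplex [p,q,r] to [q,r] − [p,r] + [p,q]. For instance
  ∂PQU = QU − PU + PQ,
  ∂TUV = UV − TV + TU.
As a 18×12 matrix over Z this has rank 12, with invariant factors (1,1,1,1,1,1,1,1,1,1,1,2).

Now H_k = ker ∂_k / im ∂_{k+1}, so:

  H_0: rank C_0 − rank ∂_1 = 7 − 6 = 1, and the invariant factors of ∂_1 are all 1, so H_0 = Z.
  H_1: rank ker ∂_1 − rank ∂_2 = (18 − 6) − 12 = 0, and ∂_2 has invariant factor 2 > 1, so H_1 = Z/2.
  H_2: rank ker ∂_2 − rank ∂_3 = (12 − 12) − 0 = 0, and there is no ∂_3, so H_2 = 0.

(K is a triangulation of the real projective plane RP^2.)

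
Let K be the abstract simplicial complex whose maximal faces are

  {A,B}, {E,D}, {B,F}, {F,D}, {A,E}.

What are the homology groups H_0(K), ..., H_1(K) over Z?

H_0 ≅ Z,  H_1 ≅ Z.

Take the total order A < B < D < E < F on the vertex set. Then K (dimension 1) consists of the simplices:

  0-simplices (5): A, B, D, E, F
  1-simplices (5): AB, AE, BF, DE, DF

Hence C_0 ≅ Z^5, C_1 ≅ Z^5.

The boundary map ∂_1: C_1 → C_0 sends each edge [p,q] (with p < q) to q − p. For instance
  ∂DF = F − D.
The 5×5 boundary matrix has rank 4 and Smith normal form diag(1,1,1,1).

Reading off H_k = ker ∂_k / im ∂_{k+1}:

  H_0: rank C_0 − rank ∂_1 = 5 − 4 = 1, and the invariant factors of ∂_1 are all 1, so H_0 ≅ Z.
  H_1: rank ker ∂_1 − rank ∂_2 = (5 − 4) − 0 = 1, and there is no ∂_2, so H_1 ≅ Z.

As a check, the Euler characteristic is 5 − 5 = 0, which agrees with 1 − 1 = 0.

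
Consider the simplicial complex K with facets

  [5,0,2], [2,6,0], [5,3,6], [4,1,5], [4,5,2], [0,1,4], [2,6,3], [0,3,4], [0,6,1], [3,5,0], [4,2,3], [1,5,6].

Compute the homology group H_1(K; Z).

K has 7 vertices, 18 edges, 12 triangles.
rank ∂_1 = 6, rank ∂_2 = 12 ⇒ b_1 = 18 − 6 − 12 = 0; ∂_2 has invariant factor(s) [2] giving torsion. So H_1 ≅ Z/2.

H_1 ≅ Z/2.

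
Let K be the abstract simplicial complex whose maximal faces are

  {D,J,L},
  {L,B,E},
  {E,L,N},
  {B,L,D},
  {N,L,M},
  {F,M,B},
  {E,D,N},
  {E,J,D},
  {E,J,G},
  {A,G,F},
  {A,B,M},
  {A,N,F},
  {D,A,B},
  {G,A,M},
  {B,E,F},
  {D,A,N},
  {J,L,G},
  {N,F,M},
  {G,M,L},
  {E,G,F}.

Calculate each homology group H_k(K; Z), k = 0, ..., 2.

K has 10 vertices, 30 edges, 20 triangles.
rank ∂_0 = 0, rank ∂_1 = 9 ⇒ b_0 = 10 − 0 − 9 = 1; all invariant factors of ∂_1 are 1 so no torsion. So H_0 = Z.
rank ∂_1 = 9, rank ∂_2 = 20 ⇒ b_1 = 30 − 9 − 20 = 1; ∂_2 has invariant factor(s) [2] giving torsion. So H_1 = Z ⊕ Z/2.
rank ∂_2 = 20, rank ∂_3 = 0 ⇒ b_2 = 20 − 20 − 0 = 0. So H_2 = 0.

H_0 = Z,  H_1 = Z ⊕ Z/2,  H_2 = 0.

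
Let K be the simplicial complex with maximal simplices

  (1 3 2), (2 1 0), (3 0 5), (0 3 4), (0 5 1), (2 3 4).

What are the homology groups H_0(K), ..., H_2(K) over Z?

H_0 = Z,  H_1 = Z,  H_2 = 0.

K has 6 vertices, 12 edges, 6 triangles.
rank ∂_0 = 0, rank ∂_1 = 5 ⇒ b_0 = 6 − 0 − 5 = 1; all invariant factors of ∂_1 are 1 so no torsion. So H_0 ≅ Z.
rank ∂_1 = 5, rank ∂_2 = 6 ⇒ b_1 = 12 − 5 − 6 = 1; all invariant factors of ∂_2 are 1 so no torsion. So H_1 ≅ Z.
rank ∂_2 = 6, rank ∂_3 = 0 ⇒ b_2 = 6 − 6 − 0 = 0. So H_2 ≅ 0.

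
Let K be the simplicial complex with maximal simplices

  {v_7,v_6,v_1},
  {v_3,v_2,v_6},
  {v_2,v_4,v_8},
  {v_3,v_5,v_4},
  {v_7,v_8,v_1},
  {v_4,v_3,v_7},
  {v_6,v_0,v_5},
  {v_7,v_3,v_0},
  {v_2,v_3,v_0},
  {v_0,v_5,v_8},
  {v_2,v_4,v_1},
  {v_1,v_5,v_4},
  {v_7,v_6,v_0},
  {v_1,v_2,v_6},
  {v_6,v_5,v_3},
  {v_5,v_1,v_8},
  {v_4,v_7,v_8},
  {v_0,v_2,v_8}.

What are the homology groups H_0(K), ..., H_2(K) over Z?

H_0 ≅ Z,  H_1 ≅ Z ⊕ Z_2,  H_2 = 0.

K has 9 vertices, 27 edges, 18 triangles.
rank ∂_0 = 0, rank ∂_1 = 8 ⇒ b_0 = 9 − 0 − 8 = 1; all invariant factors of ∂_1 are 1 so no torsion. So H_0 = Z.
rank ∂_1 = 8, rank ∂_2 = 18 ⇒ b_1 = 27 − 8 − 18 = 1; ∂_2 has invariant factor(s) [2] giving torsion. So H_1 = Z ⊕ Z_2.
rank ∂_2 = 18, rank ∂_3 = 0 ⇒ b_2 = 18 − 18 − 0 = 0. So H_2 = 0.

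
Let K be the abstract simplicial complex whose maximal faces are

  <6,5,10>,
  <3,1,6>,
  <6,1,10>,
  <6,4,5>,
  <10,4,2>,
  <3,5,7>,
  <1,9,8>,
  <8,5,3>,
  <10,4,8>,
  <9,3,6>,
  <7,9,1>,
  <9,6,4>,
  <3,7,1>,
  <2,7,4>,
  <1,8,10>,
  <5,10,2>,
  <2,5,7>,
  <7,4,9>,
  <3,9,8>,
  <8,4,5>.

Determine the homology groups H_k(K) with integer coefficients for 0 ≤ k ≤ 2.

K has 10 vertices, 30 edges, 20 triangles.
rank ∂_0 = 0, rank ∂_1 = 9 ⇒ b_0 = 10 − 0 − 9 = 1; all invariant factors of ∂_1 are 1 so no torsion. So H_0 ≅ Z.
rank ∂_1 = 9, rank ∂_2 = 20 ⇒ b_1 = 30 − 9 − 20 = 1; ∂_2 has invariant factor(s) [2] giving torsion. So H_1 ≅ Z ⊕ Z/2.
rank ∂_2 = 20, rank ∂_3 = 0 ⇒ b_2 = 20 − 20 − 0 = 0. So H_2 ≅ 0.

H_0 ≅ Z,  H_1 ≅ Z ⊕ Z/2,  H_2 = 0.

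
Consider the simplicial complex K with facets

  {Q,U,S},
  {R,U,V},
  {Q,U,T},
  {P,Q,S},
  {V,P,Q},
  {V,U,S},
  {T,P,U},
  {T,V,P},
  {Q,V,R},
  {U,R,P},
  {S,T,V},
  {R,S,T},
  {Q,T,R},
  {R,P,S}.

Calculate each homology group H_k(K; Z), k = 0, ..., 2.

Take the total order P < Q < R < S < T < U < V on the vertex set. Then K (dimension 2) consists of the simplices:

  0-simplices (7): P, Q, R, S, T, U, V
  1-simplices (21): PQ, PR, PS, PT, PU, PV, QR, QS, QT, QU, QV, RS, RT, RU, RV, ST, SU, SV, TU, TV, UV
  2-simplices (14): PQS, PQV, PRS, PRU, PTU, PTV, QRT, QRV, QSU, QTU, RST, RUV, STV, SUV

Hence C_0 ≅ Z^7, C_1 ≅ Z^21, C_2 ≅ Z^14.

Boundary ∂_1: C_1 → C_0 maps an edge to its endpoints' difference, ∂[p,q] = q − p.
This gives a 7×21 integer matrix of rank 6; reducing to Smith normal form yields diagonal entries (1,1,1,1,1,1).

∂_2: C_2 → C_1 acts by ∂[p,q,r] = [q,r] − [p,r] + [p,q]. For instance
  ∂QRV = RV − QV + QR,
  ∂PRS = RS − PS + PR.
The resulting 21×14 matrix has rank 13, and its Smith normal form has invariant factors (1,1,1,1,1,1,1,1,1,1,1,1,1).

Now H_k = ker ∂_k / im ∂_{k+1}, so:

  H_0: rank C_0 − rank ∂_1 = 7 − 6 = 1, and the invariant factors of ∂_1 are all 1, so H_0 = Z.
  H_1: rank ker ∂_1 − rank ∂_2 = (21 − 6) − 13 = 2, and the invariant factors of ∂_2 are all 1, so H_1 = Z^2.
  H_2: rank ker ∂_2 − rank ∂_3 = (14 − 13) − 0 = 1, and there is no ∂_3, so H_2 = Z.

As a check, the Euler characteristic is 7 − 21 + 14 = 0, which agrees with 1 − 2 + 1 = 0.

H_0 = Z,  H_1 = Z^2,  H_2 = Z.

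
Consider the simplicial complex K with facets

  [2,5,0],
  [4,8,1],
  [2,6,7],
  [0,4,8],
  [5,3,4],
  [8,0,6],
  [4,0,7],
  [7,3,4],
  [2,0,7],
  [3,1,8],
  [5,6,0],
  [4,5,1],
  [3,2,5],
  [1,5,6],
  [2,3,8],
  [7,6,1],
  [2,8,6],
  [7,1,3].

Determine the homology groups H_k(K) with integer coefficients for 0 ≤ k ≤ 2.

H_0 = Z,  H_1 = Z ⊕ Z_2,  H_2 = 0.

K has 9 vertices, 27 edges, 18 triangles.
rank ∂_0 = 0, rank ∂_1 = 8 ⇒ b_0 = 9 − 0 − 8 = 1; all invariant factors of ∂_1 are 1 so no torsion. So H_0 ≅ Z.
rank ∂_1 = 8, rank ∂_2 = 18 ⇒ b_1 = 27 − 8 − 18 = 1; ∂_2 has invariant factor(s) [2] giving torsion. So H_1 ≅ Z ⊕ Z_2.
rank ∂_2 = 18, rank ∂_3 = 0 ⇒ b_2 = 18 − 18 − 0 = 0. So H_2 ≅ 0.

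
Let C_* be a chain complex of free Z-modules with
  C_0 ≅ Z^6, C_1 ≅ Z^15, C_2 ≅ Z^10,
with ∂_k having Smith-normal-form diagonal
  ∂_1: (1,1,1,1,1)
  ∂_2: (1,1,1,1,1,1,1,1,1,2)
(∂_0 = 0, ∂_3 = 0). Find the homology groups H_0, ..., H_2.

H_0: b_0 = 6 − 0 − 5 = 1; torsion from ∂_1 factors > 1: none. So H_0 = Z.
H_1: b_1 = 15 − 5 − 10 = 0; torsion from ∂_2 factors > 1: [2]. So H_1 = Z/2.
H_2: b_2 = 10 − 10 − 0 = 0; torsion from ∂_3 factors > 1: none. So H_2 = 0.

H_0 = Z,  H_1 = Z/2,  H_2 = 0.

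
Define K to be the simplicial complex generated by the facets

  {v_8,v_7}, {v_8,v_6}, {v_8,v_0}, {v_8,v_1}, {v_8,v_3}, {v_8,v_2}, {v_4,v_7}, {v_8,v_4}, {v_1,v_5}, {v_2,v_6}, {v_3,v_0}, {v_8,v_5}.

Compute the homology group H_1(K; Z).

Order the vertices as v_0 < v_1 < v_2 < v_3 < v_4 < v_5 < v_6 < v_7 < v_8. Listing each simplex with vertices in this order, K has dimension 1 with simplices:

  0-simplices (9): [v_0], [v_1], [v_2], [v_3], [v_4], [v_5], [v_6], [v_7], [v_8]
  1-simplices (12): [v_0,v_3], [v_0,v_8], [v_1,v_5], [v_1,v_8], [v_2,v_6], [v_2,v_8], [v_3,v_8], [v_4,v_7], [v_4,v_8], [v_5,v_8], [v_6,v_8], [v_7,v_8]

so the chain groups are C_0 ≅ Z^9, C_1 ≅ Z^12.

Boundary ∂_1: C_1 → C_0 sends each edge [p,q] (with p < q) to q − p. For instance
  ∂[v_0,v_3] = [v_3] − [v_0].
As a 9×12 matrix over Z this has rank 8, with invariant factors (1,1,1,1,1,1,1,1).

From H_k ≅ ker(∂_k) / im(∂_{k+1}) we obtain:

  H_1: rank ker ∂_1 − rank ∂_2 = (12 − 8) − 0 = 4, and there is no ∂_2, so H_1 ≅ Z^4.

H_1 ≅ Z^4.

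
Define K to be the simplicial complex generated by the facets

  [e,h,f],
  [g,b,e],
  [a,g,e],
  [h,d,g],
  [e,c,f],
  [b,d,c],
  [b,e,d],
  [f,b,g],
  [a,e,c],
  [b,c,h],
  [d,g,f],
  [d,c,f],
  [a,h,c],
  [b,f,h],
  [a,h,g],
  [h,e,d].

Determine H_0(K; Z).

H_0 = Z.

We work with the vertex ordering a < b < c < d < e < f < g < h. The simplices of K, each written with vertices in increasing order, are:

  0-simplices (8): a, b, c, d, e, f, g, h
  1-simplices (24): ac, ae, ag, ah, bc, bd, be, bf, bg, bh, cd, ce, cf, ch, de, df, dg, dh, ef, eg, eh, fg, fh, gh
  2-simplices (16): ace, ach, aeg, agh, bcd, bch, bde, beg, bfg, bfh, cdf, cef, deh, dfg, dgh, efh

Hence C_0 ≅ Z^8, C_1 ≅ Z^24, C_2 ≅ Z^16.

∂_1: C_1 → C_0 sends each edge [p,q] (with p < q) to q − p.
This gives a 8×24 integer matrix of rank 7; reducing to Smith normal form yields diagonal entries (1,1,1,1,1,1,1).

Boundary ∂_2: C_2 → C_1 acts by ∂[p,q,r] = [q,r] − [p,r] + [p,q]. For instance
  ∂dfg = fg − dg + df,
  ∂agh = gh − ah + ag.
The 24×16 boundary matrix has rank 15 and Smith normal form diag(1,1,1,1,1,1,1,1,1,1,1,1,1,1,1).

Now H_k = ker ∂_k / im ∂_{k+1}, so:

  H_0: rank C_0 − rank ∂_1 = 8 − 7 = 1, and the invariant factors of ∂_1 are all 1, so H_0 ≅ Z.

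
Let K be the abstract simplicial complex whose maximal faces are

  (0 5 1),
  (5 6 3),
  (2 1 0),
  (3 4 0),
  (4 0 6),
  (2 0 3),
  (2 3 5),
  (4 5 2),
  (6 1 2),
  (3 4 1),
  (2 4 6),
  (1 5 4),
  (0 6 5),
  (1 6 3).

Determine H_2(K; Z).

Order the vertices as 0 < 1 < 2 < 3 < 4 < 5 < 6. Listing each simplex with vertices in this order, K has dimension 2 with simplices:

  0-simplices (7): [0], [1], [2], [3], [4], [5], [6]
  1-simplices (21): [0,1], [0,2], [0,3], [0,4], [0,5], [0,6], [1,2], [1,3], [1,4], [1,5], [1,6], [2,3], [2,4], [2,5], [2,6], [3,4], [3,5], [3,6], [4,5], [4,6], [5,6]
  2-simplices (14): [0,1,2], [0,1,5], [0,2,3], [0,3,4], [0,4,6], [0,5,6], [1,2,6], [1,3,4], [1,3,6], [1,4,5], [2,3,5], [2,4,5], [2,4,6], [3,5,6]

so the chain groups are C_0 ≅ Z^7, C_1 ≅ Z^21, C_2 ≅ Z^14.

The boundary map ∂_1: C_1 → C_0 sends each edge [p,q] (with p < q) to q − p. For instance
  ∂[0,6] = [6] − [0].
This gives a 7×21 integer matrix of rank 6; reducing to Smith normal form yields diagonal entries (1,1,1,1,1,1).

Boundary ∂_2: C_2 → C_1 acts by ∂[p,q,r] = [q,r] − [p,r] + [p,q]. For instance
  ∂[2,4,6] = [4,6] − [2,6] + [2,4],
  ∂[0,5,6] = [5,6] − [0,6] + [0,5].
The 21×14 boundary matrix has rank 13 and Smith normal form diag(1,1,1,1,1,1,1,1,1,1,1,1,1).

Reading off H_k = ker ∂_k / im ∂_{k+1}:

  H_2: rank ker ∂_2 − rank ∂_3 = (14 − 13) − 0 = 1, and there is no ∂_3, so H_2 = Z.

H_2 = Z.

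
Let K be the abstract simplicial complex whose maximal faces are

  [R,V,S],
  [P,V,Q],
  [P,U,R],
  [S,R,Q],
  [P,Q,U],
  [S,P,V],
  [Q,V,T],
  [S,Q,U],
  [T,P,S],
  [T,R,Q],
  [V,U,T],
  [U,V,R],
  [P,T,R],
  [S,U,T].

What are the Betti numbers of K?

b_0 = 1, b_1 = 2, b_2 = 1.

Take the total order P < Q < R < S < T < U < V on the vertex set. Then K (dimension 2) consists of the simplices:

  0-simplices (7): P, Q, R, S, T, U, V
  1-simplices (21): PQ, PR, PS, PT, PU, PV, QR, QS, QT, QU, QV, RS, RT, RU, RV, ST, SU, SV, TU, TV, UV
  2-simplices (14): PQU, PQV, PRT, PRU, PST, PSV, QRS, QRT, QSU, QTV, RSV, RUV, STU, TUV

Hence C_0 ≅ Z^7, C_1 ≅ Z^21, C_2 ≅ Z^14.

The boundary map ∂_1: C_1 → C_0 sends each edge [p,q] (with p < q) to q − p.
The resulting 7×21 matrix has rank 6, and its Smith normal form has invariant factors (1,1,1,1,1,1).

The boundary map ∂_2: C_2 → C_1 sends each 2-simplex [p,q,r] to [q,r] − [p,r] + [p,q]. For instance
  ∂QRS = RS − QS + QR,
  ∂TUV = UV − TV + TU.
This gives a 21×14 integer matrix of rank 13; reducing to Smith normal form yields diagonal entries (1,1,1,1,1,1,1,1,1,1,1,1,1).

Now H_k = ker ∂_k / im ∂_{k+1}, so:

  H_0: rank C_0 − rank ∂_1 = 7 − 6 = 1, and the invariant factors of ∂_1 are all 1, so H_0 = Z.
  H_1: rank ker ∂_1 − rank ∂_2 = (21 − 6) − 13 = 2, and the invariant factors of ∂_2 are all 1, so H_1 = Z^2.
  H_2: rank ker ∂_2 − rank ∂_3 = (14 − 13) − 0 = 1, and there is no ∂_3, so H_2 = Z.

(K is a triangulation of the torus T^2.)

Hence the Betti numbers are b_0 = 1, b_1 = 2, b_2 = 1.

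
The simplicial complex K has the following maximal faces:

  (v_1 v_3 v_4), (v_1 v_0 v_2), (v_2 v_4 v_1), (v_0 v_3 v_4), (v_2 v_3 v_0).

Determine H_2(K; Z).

H_2 ≅ 0.

We work with the vertex ordering v_0 < v_1 < v_2 < v_3 < v_4. The simplices of K, each written with vertices in increasing order, are:

  0-simplices (5): [v_0], [v_1], [v_2], [v_3], [v_4]
  1-simplices (10): [v_0,v_1], [v_0,v_2], [v_0,v_3], [v_0,v_4], [v_1,v_2], [v_1,v_3], [v_1,v_4], [v_2,v_3], [v_2,v_4], [v_3,v_4]
  2-simplices (5): [v_0,v_1,v_2], [v_0,v_2,v_3], [v_0,v_3,v_4], [v_1,v_2,v_4], [v_1,v_3,v_4]

so the chain groups are C_0 ≅ Z^5, C_1 ≅ Z^10, C_2 ≅ Z^5.

Boundary ∂_1: C_1 → C_0 maps an edge to its endpoints' difference, ∂[p,q] = q − p. For instance
  ∂[v_1,v_4] = [v_4] − [v_1].
As a 5×10 matrix over Z this has rank 4, with invariant factors (1,1,1,1).

Boundary ∂_2: C_2 → C_1 maps a triangle to the signed sum of its edges. For instance
  ∂[v_1,v_2,v_4] = [v_2,v_4] − [v_1,v_4] + [v_1,v_2],
  ∂[v_0,v_2,v_3] = [v_2,v_3] − [v_0,v_3] + [v_0,v_2].
The resulting 10×5 matrix has rank 5, and its Smith normal form has invariant factors (1,1,1,1,1).

Computing H_k = (kernel of ∂_k) / (image of ∂_{k+1}):

  H_2: rank ker ∂_2 − rank ∂_3 = (5 − 5) − 0 = 0, and there is no ∂_3, so H_2 ≅ 0.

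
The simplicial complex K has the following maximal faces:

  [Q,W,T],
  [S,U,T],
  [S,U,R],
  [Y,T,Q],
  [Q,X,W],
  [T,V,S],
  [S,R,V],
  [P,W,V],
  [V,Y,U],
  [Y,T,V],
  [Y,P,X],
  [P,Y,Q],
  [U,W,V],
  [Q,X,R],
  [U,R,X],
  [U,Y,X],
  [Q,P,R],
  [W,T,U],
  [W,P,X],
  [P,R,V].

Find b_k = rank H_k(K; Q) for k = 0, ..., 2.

Fix the vertex order P < Q < R < S < T < U < V < W < X < Y and write every simplex with vertices in increasing order. Then dim K = 2 and the simplices of K are:

  0-simplices (10): P, Q, R, S, T, U, V, W, X, Y
  1-simplices (30): PQ, PR, PV, PW, PX, PY, QR, QT, QW, QX, QY, RS, RU, RV, RX, ST, SU, SV, TU, TV, TW, TY, UV, UW, UX, UY, VW, VY, WX, XY
  2-simplices (20): PQR, PQY, PRV, PVW, PWX, PXY, QRX, QTW, QTY, QWX, RSU, RSV, RUX, STU, STV, TUW, TVY, UVW, UVY, UXY

so the chain groups are C_0 ≅ Z^10, C_1 ≅ Z^30, C_2 ≅ Z^20.

∂_1: C_1 → C_0 is given by ∂[p,q] = [q] − [p]. For instance
  ∂TY = Y − T.
The 10×30 boundary matrix has rank 9 and Smith normal form diag(1,1,1,1,1,1,1,1,1).

∂_2: C_2 → C_1 maps a triangle to the signed sum of its edges. For instance
  ∂PXY = XY − PY + PX,
  ∂QTW = TW − QW + QT.
As a 30×20 matrix over Z this has rank 20, with invariant factors (1,1,1,1,1,1,1,1,1,1,1,1,1,1,1,1,1,1,1,2).

Reading off H_k = ker ∂_k / im ∂_{k+1}:

  H_0: rank C_0 − rank ∂_1 = 10 − 9 = 1, and the invariant factors of ∂_1 are all 1, so H_0 = Z.
  H_1: rank ker ∂_1 − rank ∂_2 = (30 − 9) − 20 = 1, and ∂_2 has invariant factor 2 > 1, so H_1 = Z ⊕ Z/2.
  H_2: rank ker ∂_2 − rank ∂_3 = (20 − 20) − 0 = 0, and there is no ∂_3, so H_2 = 0.

As a check, the Euler characteristic is 10 − 30 + 20 = 0, which agrees with 1 − 1 + 0 = 0.

Hence the Betti numbers are b_0 = 1, b_1 = 1, b_2 = 0.

b_0 = 1, b_1 = 1, b_2 = 0.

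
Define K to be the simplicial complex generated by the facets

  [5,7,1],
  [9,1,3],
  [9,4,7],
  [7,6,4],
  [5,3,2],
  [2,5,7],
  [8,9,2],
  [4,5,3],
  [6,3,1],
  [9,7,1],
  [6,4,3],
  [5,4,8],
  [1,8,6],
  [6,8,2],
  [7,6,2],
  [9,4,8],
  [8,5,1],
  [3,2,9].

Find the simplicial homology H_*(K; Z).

K has 9 vertices, 27 edges, 18 triangles.
rank ∂_0 = 0, rank ∂_1 = 8 ⇒ b_0 = 9 − 0 − 8 = 1; all invariant factors of ∂_1 are 1 so no torsion. So H_0 ≅ Z.
rank ∂_1 = 8, rank ∂_2 = 17 ⇒ b_1 = 27 − 8 − 17 = 2; all invariant factors of ∂_2 are 1 so no torsion. So H_1 ≅ Z^2.
rank ∂_2 = 17, rank ∂_3 = 0 ⇒ b_2 = 18 − 17 − 0 = 1. So H_2 ≅ Z.

H_0 = Z,  H_1 = Z^2,  H_2 = Z.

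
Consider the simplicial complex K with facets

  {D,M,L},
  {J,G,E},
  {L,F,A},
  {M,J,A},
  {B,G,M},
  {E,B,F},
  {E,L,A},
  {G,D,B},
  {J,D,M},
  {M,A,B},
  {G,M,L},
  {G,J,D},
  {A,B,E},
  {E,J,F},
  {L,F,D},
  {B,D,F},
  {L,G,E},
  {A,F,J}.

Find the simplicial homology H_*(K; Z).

Fix the vertex order A < B < D < E < F < G < J < L < M and write every simplex with vertices in increasing order. Then dim K = 2 and the simplices of K are:

  0-simplices (9): A, B, D, E, F, G, J, L, M
  1-simplices (27): AB, AE, AF, AJ, AL, AM, BD, BE, BF, BG, BM, DF, DG, DJ, DL, DM, EF, EG, EJ, EL, FJ, FL, GJ, GL, GM, JM, LM
  2-simplices (18): ABE, ABM, AEL, AFJ, AFL, AJM, BDF, BDG, BEF, BGM, DFL, DGJ, DJM, DLM, EFJ, EGJ, EGL, GLM

so the chain groups are C_0 ≅ Z^9, C_1 ≅ Z^27, C_2 ≅ Z^18.

Boundary ∂_1: C_1 → C_0 maps an edge to its endpoints' difference, ∂[p,q] = q − p.
This gives a 9×27 integer matrix of rank 8; reducing to Smith normal form yields diagonal entries (1,1,1,1,1,1,1,1).

Boundary ∂_2: C_2 → C_1 acts by ∂[p,q,r] = [q,r] − [p,r] + [p,q]. For instance
  ∂BEF = EF − BF + BE,
  ∂AEL = EL − AL + AE.
The resulting 27×18 matrix has rank 18, and its Smith normal form has invariant factors (1,1,1,1,1,1,1,1,1,1,1,1,1,1,1,1,1,2).

Computing H_k = (kernel of ∂_k) / (image of ∂_{k+1}):

  H_0: rank C_0 − rank ∂_1 = 9 − 8 = 1, and the invariant factors of ∂_1 are all 1, so H_0 = Z.
  H_1: rank ker ∂_1 − rank ∂_2 = (27 − 8) − 18 = 1, and ∂_2 has invariant factor 2 > 1, so H_1 = Z ⊕ Z/2Z.
  H_2: rank ker ∂_2 − rank ∂_3 = (18 − 18) − 0 = 0, and there is no ∂_3, so H_2 = 0.

As a check, the Euler characteristic is 9 − 27 + 18 = 0, which agrees with 1 − 1 + 0 = 0.

H_0 ≅ Z,  H_1 ≅ Z ⊕ Z/2Z,  H_2 = 0.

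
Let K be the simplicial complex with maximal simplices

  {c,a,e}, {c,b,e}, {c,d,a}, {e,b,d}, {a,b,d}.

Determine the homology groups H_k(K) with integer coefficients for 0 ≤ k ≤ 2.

H_0 ≅ Z,  H_1 ≅ Z,  H_2 = 0.

We work with the vertex ordering a < b < c < d < e. The simplices of K, each written with vertices in increasing order, are:

  0-simplices (5): a, b, c, d, e
  1-simplices (10): ab, ac, ad, ae, bc, bd, be, cd, ce, de
  2-simplices (5): abd, acd, ace, bce, bde

giving chain groups C_0 ≅ Z^5, C_1 ≅ Z^10, C_2 ≅ Z^5.

Boundary ∂_1: C_1 → C_0 is given by ∂[p,q] = [q] − [p].
As a 5×10 matrix over Z this has rank 4, with invariant factors (1,1,1,1).

∂_2: C_2 → C_1 maps a triangle to the signed sum of its edges. For instance
  ∂abd = bd − ad + ab,
  ∂acd = cd − ad + ac.
This gives a 10×5 integer matrix of rank 5; reducing to Smith normal form yields diagonal entries (1,1,1,1,1).

Reading off H_k = ker ∂_k / im ∂_{k+1}:

  H_0: rank C_0 − rank ∂_1 = 5 − 4 = 1, and the invariant factors of ∂_1 are all 1, so H_0 ≅ Z.
  H_1: rank ker ∂_1 − rank ∂_2 = (10 − 4) − 5 = 1, and the invariant factors of ∂_2 are all 1, so H_1 ≅ Z.
  H_2: rank ker ∂_2 − rank ∂_3 = (5 − 5) − 0 = 0, and there is no ∂_3, so H_2 ≅ 0.

As a check, the Euler characteristic is 5 − 10 + 5 = 0, which agrees with 1 − 1 + 0 = 0.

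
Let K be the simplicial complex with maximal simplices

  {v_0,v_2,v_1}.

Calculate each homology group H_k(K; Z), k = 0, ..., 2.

H_0 = Z,  H_1 = 0,  H_2 = 0.

Take the total order v_0 < v_1 < v_2 on the vertex set. Then K (dimension 2) consists of the simplices:

  0-simplices (3): [v_0], [v_1], [v_2]
  1-simplices (3): [v_0,v_1], [v_0,v_2], [v_1,v_2]
  2-simplices (1): [v_0,v_1,v_2]

giving chain groups C_0 ≅ Z^3, C_1 ≅ Z^3, C_2 ≅ Z^1.

∂_1: C_1 → C_0 is given by ∂[p,q] = [q] − [p]. For instance
  ∂[v_1,v_2] = [v_2] − [v_1].
This gives a 3×3 integer matrix of rank 2; reducing to Smith normal form yields diagonal entries (1,1).

∂_2: C_2 → C_1 maps a triangle to the signed sum of its edges. For instance
  ∂[v_0,v_1,v_2] = [v_1,v_2] − [v_0,v_2] + [v_0,v_1].
This gives a 3×1 integer matrix of rank 1; reducing to Smith normal form yields diagonal entries (1).

From H_k ≅ ker(∂_k) / im(∂_{k+1}) we obtain:

  H_0: rank C_0 − rank ∂_1 = 3 − 2 = 1, and the invariant factors of ∂_1 are all 1, so H_0 = Z.
  H_1: rank ker ∂_1 − rank ∂_2 = (3 − 2) − 1 = 0, and the invariant factors of ∂_2 are all 1, so H_1 = 0.
  H_2: rank ker ∂_2 − rank ∂_3 = (1 − 1) − 0 = 0, and there is no ∂_3, so H_2 = 0.

As a check, the Euler characteristic is 3 − 3 + 1 = 1, which agrees with 1 − 0 + 0 = 1.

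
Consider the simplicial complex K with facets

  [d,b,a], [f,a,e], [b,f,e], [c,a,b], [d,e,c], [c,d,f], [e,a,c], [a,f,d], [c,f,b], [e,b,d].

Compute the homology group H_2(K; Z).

H_2 = 0.

Take the total order a < b < c < d < e < f on the vertex set. Then K (dimension 2) consists of the simplices:

  0-simplices (6): a, b, c, d, e, f
  1-simplices (15): ab, ac, ad, ae, af, bc, bd, be, bf, cd, ce, cf, de, df, ef
  2-simplices (10): abc, abd, ace, adf, aef, bcf, bde, bef, cde, cdf

Hence C_0 ≅ Z^6, C_1 ≅ Z^15, C_2 ≅ Z^10.

The boundary map ∂_1: C_1 → C_0 is given by ∂[p,q] = [q] − [p]. For instance
  ∂af = f − a.
This gives a 6×15 integer matrix of rank 5; reducing to Smith normal form yields diagonal entries (1,1,1,1,1).

Boundary ∂_2: C_2 → C_1 sends each 2-simplex [p,q,r] to [q,r] − [p,r] + [p,q]. For instance
  ∂ace = ce − ae + ac,
  ∂aef = ef − af + ae.
As a 15×10 matrix over Z this has rank 10, with invariant factors (1,1,1,1,1,1,1,1,1,2).

From H_k ≅ ker(∂_k) / im(∂_{k+1}) we obtain:

  H_2: rank ker ∂_2 − rank ∂_3 = (10 − 10) − 0 = 0, and there is no ∂_3, so H_2 ≅ 0.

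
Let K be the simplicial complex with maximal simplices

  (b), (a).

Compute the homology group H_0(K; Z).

Take the total order a < b on the vertex set. Then K (dimension 0) consists of the simplices:

  0-simplices (2): a, b

Hence C_0 ≅ Z^2.

Computing H_k = (kernel of ∂_k) / (image of ∂_{k+1}):

  H_0: rank C_0 − rank ∂_1 = 2 − 0 = 2, and there is no ∂_1, so H_0 ≅ Z^2.

H_0 = Z^2.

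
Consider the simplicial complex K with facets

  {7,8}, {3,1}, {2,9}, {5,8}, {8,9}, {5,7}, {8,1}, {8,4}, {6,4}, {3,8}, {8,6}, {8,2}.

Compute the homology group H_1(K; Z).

H_1 ≅ Z^4.

Order the vertices as 1 < 2 < 3 < 4 < 5 < 6 < 7 < 8 < 9. Listing each simplex with vertices in this order, K has dimension 1 with simplices:

  0-simplices (9): [1], [2], [3], [4], [5], [6], [7], [8], [9]
  1-simplices (12): [1,3], [1,8], [2,8], [2,9], [3,8], [4,6], [4,8], [5,7], [5,8], [6,8], [7,8], [8,9]

giving chain groups C_0 ≅ Z^9, C_1 ≅ Z^12.

The boundary map ∂_1: C_1 → C_0 is given by ∂[p,q] = [q] − [p]. For instance
  ∂[2,9] = [9] − [2].
As a 9×12 matrix over Z this has rank 8, with invariant factors (1,1,1,1,1,1,1,1).

From H_k ≅ ker(∂_k) / im(∂_{k+1}) we obtain:

  H_1: rank ker ∂_1 − rank ∂_2 = (12 − 8) − 0 = 4, and there is no ∂_2, so H_1 = Z^4.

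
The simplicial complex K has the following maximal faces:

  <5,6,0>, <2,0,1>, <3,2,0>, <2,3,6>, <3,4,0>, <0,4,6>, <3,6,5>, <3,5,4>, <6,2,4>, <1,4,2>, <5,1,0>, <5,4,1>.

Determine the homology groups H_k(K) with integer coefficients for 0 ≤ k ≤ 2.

H_0 ≅ Z,  H_1 ≅ Z/2Z,  H_2 = 0.

Fix the vertex order 0 < 1 < 2 < 3 < 4 < 5 < 6 and write every simplex with vertices in increasing order. Then dim K = 2 and the simplices of K are:

  0-simplices (7): [0], [1], [2], [3], [4], [5], [6]
  1-simplices (18): [0,1], [0,2], [0,3], [0,4], [0,5], [0,6], [1,2], [1,4], [1,5], [2,3], [2,4], [2,6], [3,4], [3,5], [3,6], [4,5], [4,6], [5,6]
  2-simplices (12): [0,1,2], [0,1,5], [0,2,3], [0,3,4], [0,4,6], [0,5,6], [1,2,4], [1,4,5], [2,3,6], [2,4,6], [3,4,5], [3,5,6]

giving chain groups C_0 ≅ Z^7, C_1 ≅ Z^18, C_2 ≅ Z^12.

Boundary ∂_1: C_1 → C_0 sends each edge [p,q] (with p < q) to q − p. For instance
  ∂[3,4] = [4] − [3].
The 7×18 boundary matrix has rank 6 and Smith normal form diag(1,1,1,1,1,1).

The boundary map ∂_2: C_2 → C_1 sends each 2-simplex [p,q,r] to [q,r] − [p,r] + [p,q]. For instance
  ∂[0,2,3] = [2,3] − [0,3] + [0,2],
  ∂[0,1,5] = [1,5] − [0,5] + [0,1].
The 18×12 boundary matrix has rank 12 and Smith normal form diag(1,1,1,1,1,1,1,1,1,1,1,2).

Now H_k = ker ∂_k / im ∂_{k+1}, so:

  H_0: rank C_0 − rank ∂_1 = 7 − 6 = 1, and the invariant factors of ∂_1 are all 1, so H_0 = Z.
  H_1: rank ker ∂_1 − rank ∂_2 = (18 − 6) − 12 = 0, and ∂_2 has invariant factor 2 > 1, so H_1 = Z/2Z.
  H_2: rank ker ∂_2 − rank ∂_3 = (12 − 12) − 0 = 0, and there is no ∂_3, so H_2 = 0.

As a check, the Euler characteristic is 7 − 18 + 12 = 1, which agrees with 1 − 0 + 0 = 1.
(K is a triangulation of the real projective plane RP^2.)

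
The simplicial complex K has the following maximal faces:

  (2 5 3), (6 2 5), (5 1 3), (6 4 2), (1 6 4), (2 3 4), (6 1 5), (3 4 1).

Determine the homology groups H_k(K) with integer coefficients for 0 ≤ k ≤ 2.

H_0 = Z,  H_1 = 0,  H_2 = Z.

Order the vertices as 1 < 2 < 3 < 4 < 5 < 6. Listing each simplex with vertices in this order, K has dimension 2 with simplices:

  0-simplices (6): [1], [2], [3], [4], [5], [6]
  1-simplices (12): [1,3], [1,4], [1,5], [1,6], [2,3], [2,4], [2,5], [2,6], [3,4], [3,5], [4,6], [5,6]
  2-simplices (8): [1,3,4], [1,3,5], [1,4,6], [1,5,6], [2,3,4], [2,3,5], [2,4,6], [2,5,6]

Hence C_0 ≅ Z^6, C_1 ≅ Z^12, C_2 ≅ Z^8.

∂_1: C_1 → C_0 is given by ∂[p,q] = [q] − [p].
The resulting 6×12 matrix has rank 5, and its Smith normal form has invariant factors (1,1,1,1,1).

The boundary map ∂_2: C_2 → C_1 maps a triangle to the signed sum of its edges. For instance
  ∂[2,3,5] = [3,5] − [2,5] + [2,3],
  ∂[1,5,6] = [5,6] − [1,6] + [1,5].
As a 12×8 matrix over Z this has rank 7, with invariant factors (1,1,1,1,1,1,1).

From H_k ≅ ker(∂_k) / im(∂_{k+1}) we obtain:

  H_0: rank C_0 − rank ∂_1 = 6 − 5 = 1, and the invariant factors of ∂_1 are all 1, so H_0 ≅ Z.
  H_1: rank ker ∂_1 − rank ∂_2 = (12 − 5) − 7 = 0, and the invariant factors of ∂_2 are all 1, so H_1 ≅ 0.
  H_2: rank ker ∂_2 − rank ∂_3 = (8 − 7) − 0 = 1, and there is no ∂_3, so H_2 ≅ Z.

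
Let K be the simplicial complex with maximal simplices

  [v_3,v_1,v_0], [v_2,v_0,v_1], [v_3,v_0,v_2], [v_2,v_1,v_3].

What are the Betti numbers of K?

Order the vertices as v_0 < v_1 < v_2 < v_3. Listing each simplex with vertices in this order, K has dimension 2 with simplices:

  0-simplices (4): [v_0], [v_1], [v_2], [v_3]
  1-simplices (6): [v_0,v_1], [v_0,v_2], [v_0,v_3], [v_1,v_2], [v_1,v_3], [v_2,v_3]
  2-simplices (4): [v_0,v_1,v_2], [v_0,v_1,v_3], [v_0,v_2,v_3], [v_1,v_2,v_3]

Hence C_0 ≅ Z^4, C_1 ≅ Z^6, C_2 ≅ Z^4.

Boundary ∂_1: C_1 → C_0 is given by ∂[p,q] = [q] − [p]. For instance
  ∂[v_0,v_2] = [v_2] − [v_0].
The resulting 4×6 matrix has rank 3, and its Smith normal form has invariant factors (1,1,1).

The boundary map ∂_2: C_2 → C_1 maps a triangle to the signed sum of its edges. For instance
  ∂[v_0,v_1,v_3] = [v_1,v_3] − [v_0,v_3] + [v_0,v_1],
  ∂[v_0,v_1,v_2] = [v_1,v_2] − [v_0,v_2] + [v_0,v_1].
This gives a 6×4 integer matrix of rank 3; reducing to Smith normal form yields diagonal entries (1,1,1).

Now H_k = ker ∂_k / im ∂_{k+1}, so:

  H_0: rank C_0 − rank ∂_1 = 4 − 3 = 1, and the invariant factors of ∂_1 are all 1, so H_0 = Z.
  H_1: rank ker ∂_1 − rank ∂_2 = (6 − 3) − 3 = 0, and the invariant factors of ∂_2 are all 1, so H_1 = 0.
  H_2: rank ker ∂_2 − rank ∂_3 = (4 − 3) − 0 = 1, and there is no ∂_3, so H_2 = Z.

Hence the Betti numbers are b_0 = 1, b_1 = 0, b_2 = 1.

b_0 = 1, b_1 = 0, b_2 = 1.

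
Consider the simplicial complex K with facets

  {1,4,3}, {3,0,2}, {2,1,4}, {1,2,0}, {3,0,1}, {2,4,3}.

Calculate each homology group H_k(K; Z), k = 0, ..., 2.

K has 5 vertices, 9 edges, 6 triangles.
rank ∂_0 = 0, rank ∂_1 = 4 ⇒ b_0 = 5 − 0 − 4 = 1; all invariant factors of ∂_1 are 1 so no torsion. So H_0 ≅ Z.
rank ∂_1 = 4, rank ∂_2 = 5 ⇒ b_1 = 9 − 4 − 5 = 0; all invariant factors of ∂_2 are 1 so no torsion. So H_1 ≅ 0.
rank ∂_2 = 5, rank ∂_3 = 0 ⇒ b_2 = 6 − 5 − 0 = 1. So H_2 ≅ Z.

H_0 ≅ Z,  H_1 = 0,  H_2 ≅ Z.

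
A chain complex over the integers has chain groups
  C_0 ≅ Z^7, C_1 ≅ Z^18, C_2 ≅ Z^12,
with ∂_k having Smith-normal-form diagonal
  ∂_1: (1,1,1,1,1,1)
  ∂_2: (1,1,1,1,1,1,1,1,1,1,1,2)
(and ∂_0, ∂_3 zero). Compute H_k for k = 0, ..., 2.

H_0: b_0 = 7 − 0 − 6 = 1; torsion from ∂_1 factors > 1: none. So H_0 ≅ Z.
H_1: b_1 = 18 − 6 − 12 = 0; torsion from ∂_2 factors > 1: [2]. So H_1 ≅ Z/2.
H_2: b_2 = 12 − 12 − 0 = 0; torsion from ∂_3 factors > 1: none. So H_2 ≅ 0.

H_0 ≅ Z,  H_1 ≅ Z/2,  H_2 = 0.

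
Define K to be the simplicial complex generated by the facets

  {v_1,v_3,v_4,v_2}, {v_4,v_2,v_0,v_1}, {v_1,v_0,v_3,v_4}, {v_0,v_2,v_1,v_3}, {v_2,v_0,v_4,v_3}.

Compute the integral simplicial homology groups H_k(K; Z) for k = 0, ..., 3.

Fix the vertex order v_0 < v_1 < v_2 < v_3 < v_4 and write every simplex with vertices in increasing order. Then dim K = 3 and the simplices of K are:

  0-simplices (5): [v_0], [v_1], [v_2], [v_3], [v_4]
  1-simplices (10): [v_0,v_1], [v_0,v_2], [v_0,v_3], [v_0,v_4], [v_1,v_2], [v_1,v_3], [v_1,v_4], [v_2,v_3], [v_2,v_4], [v_3,v_4]
  2-simplices (10): [v_0,v_1,v_2], [v_0,v_1,v_3], [v_0,v_1,v_4], [v_0,v_2,v_3], [v_0,v_2,v_4], [v_0,v_3,v_4], [v_1,v_2,v_3], [v_1,v_2,v_4], [v_1,v_3,v_4], [v_2,v_3,v_4]
  3-simplices (5): [v_0,v_1,v_2,v_3], [v_0,v_1,v_2,v_4], [v_0,v_1,v_3,v_4], [v_0,v_2,v_3,v_4], [v_1,v_2,v_3,v_4]

so the chain groups are C_0 ≅ Z^5, C_1 ≅ Z^10, C_2 ≅ Z^10, C_3 ≅ Z^5.

Boundary ∂_1: C_1 → C_0 sends each edge [p,q] (with p < q) to q − p. For instance
  ∂[v_1,v_3] = [v_3] − [v_1].
The 5×10 boundary matrix has rank 4 and Smith normal form diag(1,1,1,1).

∂_2: C_2 → C_1 maps a triangle to the signed sum of its edges. For instance
  ∂[v_1,v_2,v_3] = [v_2,v_3] − [v_1,v_3] + [v_1,v_2],
  ∂[v_0,v_3,v_4] = [v_3,v_4] − [v_0,v_4] + [v_0,v_3].
As a 10×10 matrix over Z this has rank 6, with invariant factors (1,1,1,1,1,1).

Boundary ∂_3: C_3 → C_2 sends each 3-simplex σ to the alternating sum Σ_i (−1)^i (σ with its i-th vertex removed). For instance
  ∂[v_0,v_1,v_2,v_3] = [v_1,v_2,v_3] − [v_0,v_2,v_3] + [v_0,v_1,v_3] − [v_0,v_1,v_2],
  ∂[v_0,v_1,v_3,v_4] = [v_1,v_3,v_4] − [v_0,v_3,v_4] + [v_0,v_1,v_4] − [v_0,v_1,v_3].
The 10×5 boundary matrix has rank 4 and Smith normal form diag(1,1,1,1).

Computing H_k = (kernel of ∂_k) / (image of ∂_{k+1}):

  H_0: rank C_0 − rank ∂_1 = 5 − 4 = 1, and the invariant factors of ∂_1 are all 1, so H_0 = Z.
  H_1: rank ker ∂_1 − rank ∂_2 = (10 − 4) − 6 = 0, and the invariant factors of ∂_2 are all 1, so H_1 = 0.
  H_2: rank ker ∂_2 − rank ∂_3 = (10 − 6) − 4 = 0, and the invariant factors of ∂_3 are all 1, so H_2 = 0.
  H_3: rank ker ∂_3 − rank ∂_4 = (5 − 4) − 0 = 1, and there is no ∂_4, so H_3 = Z.

H_0 = Z,  H_1 = 0,  H_2 = 0,  H_3 = Z.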